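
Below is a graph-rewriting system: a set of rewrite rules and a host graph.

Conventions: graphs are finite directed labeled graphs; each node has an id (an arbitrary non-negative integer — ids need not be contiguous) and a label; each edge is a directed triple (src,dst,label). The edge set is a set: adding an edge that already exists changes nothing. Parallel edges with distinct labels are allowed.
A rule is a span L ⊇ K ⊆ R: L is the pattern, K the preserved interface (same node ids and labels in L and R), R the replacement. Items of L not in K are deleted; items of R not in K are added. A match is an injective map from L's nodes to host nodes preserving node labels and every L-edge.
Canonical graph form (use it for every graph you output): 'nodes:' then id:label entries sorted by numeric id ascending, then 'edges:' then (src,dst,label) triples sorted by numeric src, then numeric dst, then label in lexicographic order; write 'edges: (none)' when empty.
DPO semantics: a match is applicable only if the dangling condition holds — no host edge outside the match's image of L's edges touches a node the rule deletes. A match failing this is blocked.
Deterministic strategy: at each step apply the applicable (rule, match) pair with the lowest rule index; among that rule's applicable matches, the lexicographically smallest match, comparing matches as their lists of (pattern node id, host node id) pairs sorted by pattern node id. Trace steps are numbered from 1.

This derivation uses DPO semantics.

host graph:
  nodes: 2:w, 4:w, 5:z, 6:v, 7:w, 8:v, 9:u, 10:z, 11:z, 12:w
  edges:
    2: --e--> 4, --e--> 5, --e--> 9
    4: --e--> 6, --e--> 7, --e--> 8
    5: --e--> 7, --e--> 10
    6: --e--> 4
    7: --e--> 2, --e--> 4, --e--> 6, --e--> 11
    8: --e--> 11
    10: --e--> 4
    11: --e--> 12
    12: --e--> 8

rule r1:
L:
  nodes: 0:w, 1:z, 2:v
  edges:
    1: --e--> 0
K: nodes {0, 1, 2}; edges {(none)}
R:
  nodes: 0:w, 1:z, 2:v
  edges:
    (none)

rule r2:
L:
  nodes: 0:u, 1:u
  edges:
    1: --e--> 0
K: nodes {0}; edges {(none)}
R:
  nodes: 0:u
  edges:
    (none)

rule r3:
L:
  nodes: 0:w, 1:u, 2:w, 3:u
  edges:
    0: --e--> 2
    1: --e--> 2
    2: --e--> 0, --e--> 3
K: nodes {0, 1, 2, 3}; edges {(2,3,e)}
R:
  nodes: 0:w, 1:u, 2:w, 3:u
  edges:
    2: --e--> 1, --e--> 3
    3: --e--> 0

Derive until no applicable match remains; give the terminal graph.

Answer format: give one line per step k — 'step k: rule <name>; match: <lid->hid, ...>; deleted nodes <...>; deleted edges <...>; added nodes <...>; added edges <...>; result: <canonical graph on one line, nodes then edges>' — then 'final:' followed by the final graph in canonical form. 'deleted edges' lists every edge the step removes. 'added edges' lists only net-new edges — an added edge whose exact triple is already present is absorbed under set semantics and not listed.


step 1: rule r1; match: 0->4, 1->10, 2->6; deleted nodes (none); deleted edges (10,4,e); added nodes (none); added edges (none); result: nodes: 2:w, 4:w, 5:z, 6:v, 7:w, 8:v, 9:u, 10:z, 11:z, 12:w edges: (2,4,e); (2,5,e); (2,9,e); (4,6,e); (4,7,e); (4,8,e); (5,7,e); (5,10,e); (6,4,e); (7,2,e); (7,4,e); (7,6,e); (7,11,e); (8,11,e); (11,12,e); (12,8,e)
step 2: rule r1; match: 0->7, 1->5, 2->6; deleted nodes (none); deleted edges (5,7,e); added nodes (none); added edges (none); result: nodes: 2:w, 4:w, 5:z, 6:v, 7:w, 8:v, 9:u, 10:z, 11:z, 12:w edges: (2,4,e); (2,5,e); (2,9,e); (4,6,e); (4,7,e); (4,8,e); (5,10,e); (6,4,e); (7,2,e); (7,4,e); (7,6,e); (7,11,e); (8,11,e); (11,12,e); (12,8,e)
step 3: rule r1; match: 0->12, 1->11, 2->6; deleted nodes (none); deleted edges (11,12,e); added nodes (none); added edges (none); result: nodes: 2:w, 4:w, 5:z, 6:v, 7:w, 8:v, 9:u, 10:z, 11:z, 12:w edges: (2,4,e); (2,5,e); (2,9,e); (4,6,e); (4,7,e); (4,8,e); (5,10,e); (6,4,e); (7,2,e); (7,4,e); (7,6,e); (7,11,e); (8,11,e); (12,8,e)
final:
nodes: 2:w, 4:w, 5:z, 6:v, 7:w, 8:v, 9:u, 10:z, 11:z, 12:w
edges: (2,4,e); (2,5,e); (2,9,e); (4,6,e); (4,7,e); (4,8,e); (5,10,e); (6,4,e); (7,2,e); (7,4,e); (7,6,e); (7,11,e); (8,11,e); (12,8,e)


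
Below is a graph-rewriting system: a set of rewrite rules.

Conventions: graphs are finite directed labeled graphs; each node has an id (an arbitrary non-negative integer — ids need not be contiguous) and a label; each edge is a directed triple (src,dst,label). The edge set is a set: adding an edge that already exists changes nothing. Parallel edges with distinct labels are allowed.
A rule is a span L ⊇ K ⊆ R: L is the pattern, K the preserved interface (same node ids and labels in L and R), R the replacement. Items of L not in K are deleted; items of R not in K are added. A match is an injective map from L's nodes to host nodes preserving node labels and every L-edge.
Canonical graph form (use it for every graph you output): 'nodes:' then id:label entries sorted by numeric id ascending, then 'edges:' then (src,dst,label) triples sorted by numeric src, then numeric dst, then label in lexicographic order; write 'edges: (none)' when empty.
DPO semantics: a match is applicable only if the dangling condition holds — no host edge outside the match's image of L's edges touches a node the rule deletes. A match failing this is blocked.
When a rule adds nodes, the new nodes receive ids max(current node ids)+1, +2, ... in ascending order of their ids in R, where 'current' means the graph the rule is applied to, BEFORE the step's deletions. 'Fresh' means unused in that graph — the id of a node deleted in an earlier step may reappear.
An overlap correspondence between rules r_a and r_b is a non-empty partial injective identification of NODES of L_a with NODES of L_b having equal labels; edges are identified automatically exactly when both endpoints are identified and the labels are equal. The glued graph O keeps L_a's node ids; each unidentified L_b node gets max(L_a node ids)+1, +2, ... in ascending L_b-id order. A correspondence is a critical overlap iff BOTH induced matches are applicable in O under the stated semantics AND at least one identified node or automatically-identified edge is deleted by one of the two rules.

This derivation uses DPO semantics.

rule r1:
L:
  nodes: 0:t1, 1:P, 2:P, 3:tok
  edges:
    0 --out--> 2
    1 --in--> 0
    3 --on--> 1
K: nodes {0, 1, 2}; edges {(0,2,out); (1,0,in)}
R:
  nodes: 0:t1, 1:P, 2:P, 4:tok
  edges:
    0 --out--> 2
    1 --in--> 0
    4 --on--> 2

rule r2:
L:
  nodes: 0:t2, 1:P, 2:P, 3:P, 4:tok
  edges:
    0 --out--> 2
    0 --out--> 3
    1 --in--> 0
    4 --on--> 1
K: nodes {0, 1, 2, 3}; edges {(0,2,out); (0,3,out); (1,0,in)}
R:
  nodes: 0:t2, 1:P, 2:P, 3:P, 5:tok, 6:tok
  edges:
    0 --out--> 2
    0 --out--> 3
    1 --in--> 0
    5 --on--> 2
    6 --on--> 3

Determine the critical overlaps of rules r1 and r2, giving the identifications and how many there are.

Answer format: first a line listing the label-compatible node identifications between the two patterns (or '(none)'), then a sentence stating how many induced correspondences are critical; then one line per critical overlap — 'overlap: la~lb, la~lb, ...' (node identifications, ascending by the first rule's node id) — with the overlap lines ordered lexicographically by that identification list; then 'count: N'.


label-compatible node identifications between L(r1) and L(r2): 1~1, 1~2, 1~3, 2~1, 2~2, 2~3, 3~4
3 of the induced correspondences are critical overlaps of r1 and r2.
overlap: 1~1, 2~2, 3~4
overlap: 1~1, 2~3, 3~4
overlap: 1~1, 3~4
count: 3


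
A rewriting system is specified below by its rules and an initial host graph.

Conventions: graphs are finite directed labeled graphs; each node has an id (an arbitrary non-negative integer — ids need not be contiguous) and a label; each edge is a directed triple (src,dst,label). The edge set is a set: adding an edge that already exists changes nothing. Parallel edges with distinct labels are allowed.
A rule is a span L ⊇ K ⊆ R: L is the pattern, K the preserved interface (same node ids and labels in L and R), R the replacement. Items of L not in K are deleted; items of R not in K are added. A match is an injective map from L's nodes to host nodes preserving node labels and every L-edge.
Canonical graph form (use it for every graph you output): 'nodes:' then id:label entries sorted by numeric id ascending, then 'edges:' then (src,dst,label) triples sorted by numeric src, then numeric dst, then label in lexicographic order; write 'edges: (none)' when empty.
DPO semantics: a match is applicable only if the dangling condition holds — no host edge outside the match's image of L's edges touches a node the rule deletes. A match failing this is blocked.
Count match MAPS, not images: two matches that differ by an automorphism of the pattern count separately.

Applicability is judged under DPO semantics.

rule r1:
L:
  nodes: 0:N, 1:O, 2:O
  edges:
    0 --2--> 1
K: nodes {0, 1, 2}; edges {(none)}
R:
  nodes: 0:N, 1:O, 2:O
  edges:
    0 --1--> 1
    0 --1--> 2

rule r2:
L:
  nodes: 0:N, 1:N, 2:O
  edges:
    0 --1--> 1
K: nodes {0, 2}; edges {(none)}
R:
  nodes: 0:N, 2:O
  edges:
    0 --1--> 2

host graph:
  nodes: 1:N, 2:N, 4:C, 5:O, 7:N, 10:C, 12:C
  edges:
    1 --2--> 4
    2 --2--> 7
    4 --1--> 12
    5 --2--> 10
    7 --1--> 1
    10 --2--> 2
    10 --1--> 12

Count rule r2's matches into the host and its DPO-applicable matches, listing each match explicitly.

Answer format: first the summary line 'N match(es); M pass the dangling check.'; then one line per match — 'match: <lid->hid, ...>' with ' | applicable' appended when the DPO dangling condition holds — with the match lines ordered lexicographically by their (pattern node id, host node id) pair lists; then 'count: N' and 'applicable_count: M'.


1 match(es); 0 pass the dangling check.
match: 0->7, 1->1, 2->5
count: 1
applicable_count: 0


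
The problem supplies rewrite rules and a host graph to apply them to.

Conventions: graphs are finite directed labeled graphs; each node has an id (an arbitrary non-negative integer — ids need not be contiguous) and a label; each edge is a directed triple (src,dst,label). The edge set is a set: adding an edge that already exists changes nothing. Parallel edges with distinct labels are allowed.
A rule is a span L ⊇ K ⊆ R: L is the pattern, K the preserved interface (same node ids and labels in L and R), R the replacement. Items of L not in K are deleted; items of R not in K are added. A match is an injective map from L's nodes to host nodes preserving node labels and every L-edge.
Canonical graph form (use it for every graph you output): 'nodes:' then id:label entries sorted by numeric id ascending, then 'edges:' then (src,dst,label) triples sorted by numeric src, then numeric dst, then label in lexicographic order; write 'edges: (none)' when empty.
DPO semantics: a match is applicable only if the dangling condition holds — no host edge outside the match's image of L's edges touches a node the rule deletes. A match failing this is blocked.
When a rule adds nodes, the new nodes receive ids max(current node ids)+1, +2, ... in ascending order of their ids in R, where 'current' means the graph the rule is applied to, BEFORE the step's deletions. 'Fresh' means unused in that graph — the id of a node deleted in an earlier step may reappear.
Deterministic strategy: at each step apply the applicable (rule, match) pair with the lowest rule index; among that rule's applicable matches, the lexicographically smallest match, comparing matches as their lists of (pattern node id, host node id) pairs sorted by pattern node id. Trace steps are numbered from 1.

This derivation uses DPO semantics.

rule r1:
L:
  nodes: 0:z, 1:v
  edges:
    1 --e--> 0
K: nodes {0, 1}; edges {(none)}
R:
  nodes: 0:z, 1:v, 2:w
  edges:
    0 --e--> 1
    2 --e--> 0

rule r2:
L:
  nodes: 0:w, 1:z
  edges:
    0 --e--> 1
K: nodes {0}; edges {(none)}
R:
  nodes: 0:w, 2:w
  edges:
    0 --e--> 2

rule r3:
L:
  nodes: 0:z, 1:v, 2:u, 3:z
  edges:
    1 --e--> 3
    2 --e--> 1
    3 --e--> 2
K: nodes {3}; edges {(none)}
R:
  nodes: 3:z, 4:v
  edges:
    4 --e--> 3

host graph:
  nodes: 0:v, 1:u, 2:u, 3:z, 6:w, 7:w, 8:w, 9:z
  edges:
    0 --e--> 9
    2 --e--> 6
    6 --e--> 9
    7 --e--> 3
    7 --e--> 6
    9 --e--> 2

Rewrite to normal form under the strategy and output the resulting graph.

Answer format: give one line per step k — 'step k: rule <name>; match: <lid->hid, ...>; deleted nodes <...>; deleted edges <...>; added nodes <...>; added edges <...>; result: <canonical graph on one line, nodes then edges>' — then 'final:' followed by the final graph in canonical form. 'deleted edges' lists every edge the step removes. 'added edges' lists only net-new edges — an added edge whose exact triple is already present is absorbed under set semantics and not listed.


step 1: rule r1; match: 0->9, 1->0; deleted nodes (none); deleted edges (0,9,e); added nodes 10; added edges (9,0,e); (10,9,e); result: nodes: 0:v, 1:u, 2:u, 3:z, 6:w, 7:w, 8:w, 9:z, 10:w edges: (2,6,e); (6,9,e); (7,3,e); (7,6,e); (9,0,e); (9,2,e); (10,9,e)
step 2: rule r2; match: 0->7, 1->3; deleted nodes 3; deleted edges (7,3,e); added nodes 11; added edges (7,11,e); result: nodes: 0:v, 1:u, 2:u, 6:w, 7:w, 8:w, 9:z, 10:w, 11:w edges: (2,6,e); (6,9,e); (7,6,e); (7,11,e); (9,0,e); (9,2,e); (10,9,e)
final:
nodes: 0:v, 1:u, 2:u, 6:w, 7:w, 8:w, 9:z, 10:w, 11:w
edges: (2,6,e); (6,9,e); (7,6,e); (7,11,e); (9,0,e); (9,2,e); (10,9,e)


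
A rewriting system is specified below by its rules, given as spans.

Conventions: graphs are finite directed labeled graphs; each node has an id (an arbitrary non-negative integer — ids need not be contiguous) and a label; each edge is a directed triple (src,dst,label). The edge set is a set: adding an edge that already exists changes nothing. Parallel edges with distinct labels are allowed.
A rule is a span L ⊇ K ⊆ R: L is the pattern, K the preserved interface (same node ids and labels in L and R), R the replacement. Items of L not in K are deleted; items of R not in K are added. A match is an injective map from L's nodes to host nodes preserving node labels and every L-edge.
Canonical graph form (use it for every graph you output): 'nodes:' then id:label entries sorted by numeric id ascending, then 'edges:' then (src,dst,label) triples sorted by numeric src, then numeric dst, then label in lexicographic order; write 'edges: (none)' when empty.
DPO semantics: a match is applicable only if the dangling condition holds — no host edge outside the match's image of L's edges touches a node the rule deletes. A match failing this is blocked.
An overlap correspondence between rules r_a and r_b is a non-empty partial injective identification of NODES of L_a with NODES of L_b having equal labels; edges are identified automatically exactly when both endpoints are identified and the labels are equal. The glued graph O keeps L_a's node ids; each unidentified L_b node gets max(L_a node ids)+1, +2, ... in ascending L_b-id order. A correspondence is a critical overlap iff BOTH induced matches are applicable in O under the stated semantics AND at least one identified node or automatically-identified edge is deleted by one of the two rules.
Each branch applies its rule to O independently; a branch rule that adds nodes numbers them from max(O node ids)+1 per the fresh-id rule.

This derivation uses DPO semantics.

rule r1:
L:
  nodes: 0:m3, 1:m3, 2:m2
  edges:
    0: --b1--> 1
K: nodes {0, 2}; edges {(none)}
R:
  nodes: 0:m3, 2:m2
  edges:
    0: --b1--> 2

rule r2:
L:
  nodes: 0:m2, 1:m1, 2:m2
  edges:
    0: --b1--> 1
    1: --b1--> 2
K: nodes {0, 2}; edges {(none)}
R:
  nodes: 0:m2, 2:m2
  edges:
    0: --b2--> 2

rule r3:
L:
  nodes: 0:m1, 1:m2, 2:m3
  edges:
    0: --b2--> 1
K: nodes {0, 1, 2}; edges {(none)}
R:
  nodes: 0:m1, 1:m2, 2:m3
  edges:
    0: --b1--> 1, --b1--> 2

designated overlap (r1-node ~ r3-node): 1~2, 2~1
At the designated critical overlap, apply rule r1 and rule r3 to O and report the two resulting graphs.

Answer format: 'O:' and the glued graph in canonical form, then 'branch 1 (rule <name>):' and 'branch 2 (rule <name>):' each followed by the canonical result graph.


O:
nodes: 0:m3, 1:m3, 2:m2, 3:m1
edges: (0,1,b1); (3,2,b2)
branch 1 (rule r1):
nodes: 0:m3, 2:m2, 3:m1
edges: (0,2,b1); (3,2,b2)
branch 2 (rule r3):
nodes: 0:m3, 1:m3, 2:m2, 3:m1
edges: (0,1,b1); (3,1,b1); (3,2,b1)


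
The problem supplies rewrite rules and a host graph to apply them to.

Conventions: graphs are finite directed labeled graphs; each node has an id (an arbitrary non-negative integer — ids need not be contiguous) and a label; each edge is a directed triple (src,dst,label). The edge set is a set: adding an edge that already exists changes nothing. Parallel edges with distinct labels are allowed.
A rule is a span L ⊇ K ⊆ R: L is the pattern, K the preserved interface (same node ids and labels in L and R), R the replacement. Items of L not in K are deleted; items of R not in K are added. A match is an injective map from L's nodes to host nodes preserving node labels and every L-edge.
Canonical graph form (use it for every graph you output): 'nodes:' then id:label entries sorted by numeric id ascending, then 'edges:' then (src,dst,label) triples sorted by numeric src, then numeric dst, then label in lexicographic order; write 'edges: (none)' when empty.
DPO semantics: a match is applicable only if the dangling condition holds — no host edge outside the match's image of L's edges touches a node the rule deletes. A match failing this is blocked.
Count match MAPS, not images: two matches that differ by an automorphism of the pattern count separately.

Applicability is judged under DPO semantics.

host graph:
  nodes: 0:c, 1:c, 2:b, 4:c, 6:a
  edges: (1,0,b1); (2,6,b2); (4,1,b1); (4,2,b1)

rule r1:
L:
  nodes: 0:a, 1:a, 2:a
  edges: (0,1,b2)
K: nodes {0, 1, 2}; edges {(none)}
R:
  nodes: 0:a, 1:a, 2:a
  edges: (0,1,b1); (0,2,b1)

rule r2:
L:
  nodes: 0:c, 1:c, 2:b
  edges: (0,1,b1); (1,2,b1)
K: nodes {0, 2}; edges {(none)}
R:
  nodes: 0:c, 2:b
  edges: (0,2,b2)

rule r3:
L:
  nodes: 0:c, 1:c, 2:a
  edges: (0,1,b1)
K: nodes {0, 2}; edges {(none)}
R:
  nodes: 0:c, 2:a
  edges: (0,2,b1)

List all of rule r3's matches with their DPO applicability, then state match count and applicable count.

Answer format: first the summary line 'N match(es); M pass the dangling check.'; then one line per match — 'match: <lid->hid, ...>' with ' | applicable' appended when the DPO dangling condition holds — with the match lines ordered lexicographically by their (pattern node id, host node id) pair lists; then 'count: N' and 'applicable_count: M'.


2 match(es); 1 pass the dangling check.
match: 0->1, 1->0, 2->6 | applicable
match: 0->4, 1->1, 2->6
count: 2
applicable_count: 1


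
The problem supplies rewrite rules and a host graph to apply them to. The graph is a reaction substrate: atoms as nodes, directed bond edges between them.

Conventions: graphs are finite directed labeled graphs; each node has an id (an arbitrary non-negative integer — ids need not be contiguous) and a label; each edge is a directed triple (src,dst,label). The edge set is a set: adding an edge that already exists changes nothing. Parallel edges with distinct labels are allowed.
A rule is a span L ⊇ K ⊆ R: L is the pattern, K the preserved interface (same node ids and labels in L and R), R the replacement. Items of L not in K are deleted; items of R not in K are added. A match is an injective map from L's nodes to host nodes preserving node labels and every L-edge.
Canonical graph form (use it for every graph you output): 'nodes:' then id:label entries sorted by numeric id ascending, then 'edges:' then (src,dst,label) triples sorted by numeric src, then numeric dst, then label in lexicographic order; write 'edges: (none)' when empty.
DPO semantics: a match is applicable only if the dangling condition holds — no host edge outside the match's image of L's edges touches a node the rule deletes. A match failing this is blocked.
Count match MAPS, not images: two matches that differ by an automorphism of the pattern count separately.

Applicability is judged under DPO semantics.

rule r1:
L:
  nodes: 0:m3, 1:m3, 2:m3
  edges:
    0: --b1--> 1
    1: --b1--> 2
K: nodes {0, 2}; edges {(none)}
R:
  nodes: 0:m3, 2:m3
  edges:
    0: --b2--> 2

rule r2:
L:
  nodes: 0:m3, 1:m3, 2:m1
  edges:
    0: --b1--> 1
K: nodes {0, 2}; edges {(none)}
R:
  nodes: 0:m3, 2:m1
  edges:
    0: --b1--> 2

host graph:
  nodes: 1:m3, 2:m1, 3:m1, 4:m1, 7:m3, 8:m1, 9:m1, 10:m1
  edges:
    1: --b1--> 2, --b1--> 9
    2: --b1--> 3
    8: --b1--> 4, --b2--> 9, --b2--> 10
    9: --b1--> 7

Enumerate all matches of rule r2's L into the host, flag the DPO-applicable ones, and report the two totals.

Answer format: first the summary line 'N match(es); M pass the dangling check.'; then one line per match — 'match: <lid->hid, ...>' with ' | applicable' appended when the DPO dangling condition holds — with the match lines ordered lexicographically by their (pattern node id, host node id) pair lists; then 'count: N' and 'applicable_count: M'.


0 match(es); 0 pass the dangling check.
count: 0
applicable_count: 0


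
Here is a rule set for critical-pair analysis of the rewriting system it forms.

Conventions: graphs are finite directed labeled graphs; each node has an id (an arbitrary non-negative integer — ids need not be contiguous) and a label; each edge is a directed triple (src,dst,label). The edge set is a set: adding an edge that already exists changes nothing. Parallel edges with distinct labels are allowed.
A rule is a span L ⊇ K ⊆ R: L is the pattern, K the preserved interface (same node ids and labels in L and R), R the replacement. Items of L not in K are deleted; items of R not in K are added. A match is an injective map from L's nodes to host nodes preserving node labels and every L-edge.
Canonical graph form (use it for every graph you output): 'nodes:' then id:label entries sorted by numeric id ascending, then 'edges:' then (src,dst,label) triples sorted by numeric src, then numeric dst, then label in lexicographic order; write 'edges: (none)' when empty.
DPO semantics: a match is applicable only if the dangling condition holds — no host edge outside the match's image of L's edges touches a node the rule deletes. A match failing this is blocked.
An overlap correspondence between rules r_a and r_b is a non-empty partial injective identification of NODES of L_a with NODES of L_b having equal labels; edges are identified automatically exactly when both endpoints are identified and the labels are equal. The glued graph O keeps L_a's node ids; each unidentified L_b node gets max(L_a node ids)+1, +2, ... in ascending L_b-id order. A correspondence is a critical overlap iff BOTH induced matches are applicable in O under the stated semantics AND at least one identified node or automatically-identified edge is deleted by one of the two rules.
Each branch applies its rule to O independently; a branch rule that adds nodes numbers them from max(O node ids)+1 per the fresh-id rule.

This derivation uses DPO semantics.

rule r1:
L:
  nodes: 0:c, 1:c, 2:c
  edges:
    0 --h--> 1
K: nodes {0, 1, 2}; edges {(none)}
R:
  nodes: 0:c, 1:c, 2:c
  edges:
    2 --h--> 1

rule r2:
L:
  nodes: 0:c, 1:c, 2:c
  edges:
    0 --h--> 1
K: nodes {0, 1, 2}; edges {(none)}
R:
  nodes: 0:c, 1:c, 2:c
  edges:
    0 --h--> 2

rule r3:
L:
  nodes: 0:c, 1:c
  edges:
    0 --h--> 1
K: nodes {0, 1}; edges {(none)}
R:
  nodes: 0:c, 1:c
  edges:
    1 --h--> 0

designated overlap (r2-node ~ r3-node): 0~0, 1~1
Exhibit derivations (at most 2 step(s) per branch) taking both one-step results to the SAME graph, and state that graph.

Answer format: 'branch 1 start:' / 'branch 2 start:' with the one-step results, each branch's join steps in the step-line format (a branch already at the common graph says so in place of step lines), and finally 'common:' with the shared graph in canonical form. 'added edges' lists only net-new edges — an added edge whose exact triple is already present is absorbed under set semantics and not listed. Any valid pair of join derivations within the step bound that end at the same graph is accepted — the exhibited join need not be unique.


branch 1 start:
nodes: 0:c, 1:c, 2:c
edges: (0,2,h)
branch 2 start:
nodes: 0:c, 1:c, 2:c
edges: (1,0,h)
branch 1 step 1: rule r2; match: 0->0, 1->2, 2->1; deleted nodes (none); deleted edges (0,2,h); added nodes (none); added edges (0,1,h); result: nodes: 0:c, 1:c, 2:c edges: (0,1,h)
branch 2 step 1: rule r3; match: 0->1, 1->0; deleted nodes (none); deleted edges (1,0,h); added nodes (none); added edges (0,1,h); result: nodes: 0:c, 1:c, 2:c edges: (0,1,h)
common:
nodes: 0:c, 1:c, 2:c
edges: (0,1,h)


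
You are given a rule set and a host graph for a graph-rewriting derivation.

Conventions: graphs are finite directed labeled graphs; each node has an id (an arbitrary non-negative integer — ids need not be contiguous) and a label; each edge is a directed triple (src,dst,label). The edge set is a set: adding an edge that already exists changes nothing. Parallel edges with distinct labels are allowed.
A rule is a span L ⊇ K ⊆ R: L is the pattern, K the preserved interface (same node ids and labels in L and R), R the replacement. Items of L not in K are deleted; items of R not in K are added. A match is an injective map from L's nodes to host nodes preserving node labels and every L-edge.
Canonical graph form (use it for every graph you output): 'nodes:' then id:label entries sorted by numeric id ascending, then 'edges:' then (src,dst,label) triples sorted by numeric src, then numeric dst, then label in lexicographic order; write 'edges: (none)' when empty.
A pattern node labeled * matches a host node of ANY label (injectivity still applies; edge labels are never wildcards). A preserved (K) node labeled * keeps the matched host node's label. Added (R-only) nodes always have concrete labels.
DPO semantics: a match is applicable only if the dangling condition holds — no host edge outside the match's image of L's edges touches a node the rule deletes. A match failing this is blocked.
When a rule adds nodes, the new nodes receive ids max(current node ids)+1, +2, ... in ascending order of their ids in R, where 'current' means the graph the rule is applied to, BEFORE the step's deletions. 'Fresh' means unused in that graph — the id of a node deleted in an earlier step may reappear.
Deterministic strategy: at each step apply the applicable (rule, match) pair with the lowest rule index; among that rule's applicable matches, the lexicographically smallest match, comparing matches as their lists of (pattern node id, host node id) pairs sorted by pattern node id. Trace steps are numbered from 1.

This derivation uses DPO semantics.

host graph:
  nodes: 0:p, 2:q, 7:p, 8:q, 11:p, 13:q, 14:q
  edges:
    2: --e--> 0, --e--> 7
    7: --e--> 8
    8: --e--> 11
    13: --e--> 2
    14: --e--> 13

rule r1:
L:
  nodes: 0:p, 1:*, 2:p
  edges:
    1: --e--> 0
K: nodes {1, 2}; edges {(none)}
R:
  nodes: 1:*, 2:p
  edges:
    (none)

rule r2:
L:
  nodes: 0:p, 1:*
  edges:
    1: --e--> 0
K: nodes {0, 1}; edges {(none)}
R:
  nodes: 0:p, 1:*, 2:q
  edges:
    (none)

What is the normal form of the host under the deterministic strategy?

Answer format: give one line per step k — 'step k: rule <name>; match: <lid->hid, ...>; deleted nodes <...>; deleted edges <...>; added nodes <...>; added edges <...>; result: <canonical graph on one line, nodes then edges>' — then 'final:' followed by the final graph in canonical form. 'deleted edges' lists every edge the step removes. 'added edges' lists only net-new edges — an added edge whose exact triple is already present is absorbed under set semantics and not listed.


step 1: rule r1; match: 0->0, 1->2, 2->7; deleted nodes 0; deleted edges (2,0,e); added nodes (none); added edges (none); result: nodes: 2:q, 7:p, 8:q, 11:p, 13:q, 14:q edges: (2,7,e); (7,8,e); (8,11,e); (13,2,e); (14,13,e)
step 2: rule r1; match: 0->11, 1->8, 2->7; deleted nodes 11; deleted edges (8,11,e); added nodes (none); added edges (none); result: nodes: 2:q, 7:p, 8:q, 13:q, 14:q edges: (2,7,e); (7,8,e); (13,2,e); (14,13,e)
step 3: rule r2; match: 0->7, 1->2; deleted nodes (none); deleted edges (2,7,e); added nodes 15; added edges (none); result: nodes: 2:q, 7:p, 8:q, 13:q, 14:q, 15:q edges: (7,8,e); (13,2,e); (14,13,e)
final:
nodes: 2:q, 7:p, 8:q, 13:q, 14:q, 15:q
edges: (7,8,e); (13,2,e); (14,13,e)


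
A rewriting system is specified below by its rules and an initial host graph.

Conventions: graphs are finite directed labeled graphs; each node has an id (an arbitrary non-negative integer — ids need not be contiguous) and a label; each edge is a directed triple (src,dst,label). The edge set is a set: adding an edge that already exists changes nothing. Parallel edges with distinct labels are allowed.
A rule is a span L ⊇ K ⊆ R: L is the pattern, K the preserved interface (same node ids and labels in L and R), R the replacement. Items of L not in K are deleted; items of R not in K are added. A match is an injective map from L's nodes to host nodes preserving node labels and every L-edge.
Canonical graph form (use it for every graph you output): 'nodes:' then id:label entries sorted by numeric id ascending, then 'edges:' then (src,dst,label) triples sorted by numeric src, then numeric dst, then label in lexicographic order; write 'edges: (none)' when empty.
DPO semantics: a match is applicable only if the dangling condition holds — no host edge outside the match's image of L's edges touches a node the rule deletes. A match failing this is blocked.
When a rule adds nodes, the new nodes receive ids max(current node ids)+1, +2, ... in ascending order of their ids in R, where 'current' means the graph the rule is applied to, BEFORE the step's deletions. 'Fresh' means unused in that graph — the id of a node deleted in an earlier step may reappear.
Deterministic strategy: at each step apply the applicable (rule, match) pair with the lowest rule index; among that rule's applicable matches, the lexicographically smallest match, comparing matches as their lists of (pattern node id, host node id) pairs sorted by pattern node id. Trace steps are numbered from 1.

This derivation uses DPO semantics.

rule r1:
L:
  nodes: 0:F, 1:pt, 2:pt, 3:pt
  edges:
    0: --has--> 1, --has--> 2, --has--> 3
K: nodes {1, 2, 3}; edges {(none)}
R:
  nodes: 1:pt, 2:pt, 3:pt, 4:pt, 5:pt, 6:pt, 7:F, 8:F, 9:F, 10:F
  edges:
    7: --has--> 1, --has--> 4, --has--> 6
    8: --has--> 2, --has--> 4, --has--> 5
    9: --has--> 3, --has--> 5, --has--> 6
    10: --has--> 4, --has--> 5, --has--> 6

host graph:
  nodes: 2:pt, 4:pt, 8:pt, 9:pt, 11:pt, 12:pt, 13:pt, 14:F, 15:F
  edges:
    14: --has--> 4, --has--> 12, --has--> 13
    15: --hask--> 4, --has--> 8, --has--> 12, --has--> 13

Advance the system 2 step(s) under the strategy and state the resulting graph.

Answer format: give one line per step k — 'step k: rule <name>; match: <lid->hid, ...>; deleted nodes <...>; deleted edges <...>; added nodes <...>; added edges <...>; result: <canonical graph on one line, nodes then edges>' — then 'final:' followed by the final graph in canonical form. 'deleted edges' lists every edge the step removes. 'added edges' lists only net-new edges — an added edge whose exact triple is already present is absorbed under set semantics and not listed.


step 1: rule r1; match: 0->14, 1->4, 2->12, 3->13; deleted nodes 14; deleted edges (14,4,has); (14,12,has); (14,13,has); added nodes 16, 17, 18, 19, 20, 21, 22; added edges (19,4,has); (19,16,has); (19,18,has); (20,12,has); (20,16,has); (20,17,has); (21,13,has); (21,17,has); (21,18,has); (22,16,has); (22,17,has); (22,18,has); result: nodes: 2:pt, 4:pt, 8:pt, 9:pt, 11:pt, 12:pt, 13:pt, 15:F, 16:pt, 17:pt, 18:pt, 19:F, 20:F, 21:F, 22:F edges: (15,4,hask); (15,8,has); (15,12,has); (15,13,has); (19,4,has); (19,16,has); (19,18,has); (20,12,has); (20,16,has); (20,17,has); (21,13,has); (21,17,has); (21,18,has); (22,16,has); (22,17,has); (22,18,has)
step 2: rule r1; match: 0->19, 1->4, 2->16, 3->18; deleted nodes 19; deleted edges (19,4,has); (19,16,has); (19,18,has); added nodes 23, 24, 25, 26, 27, 28, 29; added edges (26,4,has); (26,23,has); (26,25,has); (27,16,has); (27,23,has); (27,24,has); (28,18,has); (28,24,has); (28,25,has); (29,23,has); (29,24,has); (29,25,has); result: nodes: 2:pt, 4:pt, 8:pt, 9:pt, 11:pt, 12:pt, 13:pt, 15:F, 16:pt, 17:pt, 18:pt, 20:F, 21:F, 22:F, 23:pt, 24:pt, 25:pt, 26:F, 27:F, 28:F, 29:F edges: (15,4,hask); (15,8,has); (15,12,has); (15,13,has); (20,12,has); (20,16,has); (20,17,has); (21,13,has); (21,17,has); (21,18,has); (22,16,has); (22,17,has); (22,18,has); (26,4,has); (26,23,has); (26,25,has); (27,16,has); (27,23,has); (27,24,has); (28,18,has); (28,24,has); (28,25,has); (29,23,has); (29,24,has); (29,25,has)
final:
nodes: 2:pt, 4:pt, 8:pt, 9:pt, 11:pt, 12:pt, 13:pt, 15:F, 16:pt, 17:pt, 18:pt, 20:F, 21:F, 22:F, 23:pt, 24:pt, 25:pt, 26:F, 27:F, 28:F, 29:F
edges: (15,4,hask); (15,8,has); (15,12,has); (15,13,has); (20,12,has); (20,16,has); (20,17,has); (21,13,has); (21,17,has); (21,18,has); (22,16,has); (22,17,has); (22,18,has); (26,4,has); (26,23,has); (26,25,has); (27,16,has); (27,23,has); (27,24,has); (28,18,has); (28,24,has); (28,25,has); (29,23,has); (29,24,has); (29,25,has)


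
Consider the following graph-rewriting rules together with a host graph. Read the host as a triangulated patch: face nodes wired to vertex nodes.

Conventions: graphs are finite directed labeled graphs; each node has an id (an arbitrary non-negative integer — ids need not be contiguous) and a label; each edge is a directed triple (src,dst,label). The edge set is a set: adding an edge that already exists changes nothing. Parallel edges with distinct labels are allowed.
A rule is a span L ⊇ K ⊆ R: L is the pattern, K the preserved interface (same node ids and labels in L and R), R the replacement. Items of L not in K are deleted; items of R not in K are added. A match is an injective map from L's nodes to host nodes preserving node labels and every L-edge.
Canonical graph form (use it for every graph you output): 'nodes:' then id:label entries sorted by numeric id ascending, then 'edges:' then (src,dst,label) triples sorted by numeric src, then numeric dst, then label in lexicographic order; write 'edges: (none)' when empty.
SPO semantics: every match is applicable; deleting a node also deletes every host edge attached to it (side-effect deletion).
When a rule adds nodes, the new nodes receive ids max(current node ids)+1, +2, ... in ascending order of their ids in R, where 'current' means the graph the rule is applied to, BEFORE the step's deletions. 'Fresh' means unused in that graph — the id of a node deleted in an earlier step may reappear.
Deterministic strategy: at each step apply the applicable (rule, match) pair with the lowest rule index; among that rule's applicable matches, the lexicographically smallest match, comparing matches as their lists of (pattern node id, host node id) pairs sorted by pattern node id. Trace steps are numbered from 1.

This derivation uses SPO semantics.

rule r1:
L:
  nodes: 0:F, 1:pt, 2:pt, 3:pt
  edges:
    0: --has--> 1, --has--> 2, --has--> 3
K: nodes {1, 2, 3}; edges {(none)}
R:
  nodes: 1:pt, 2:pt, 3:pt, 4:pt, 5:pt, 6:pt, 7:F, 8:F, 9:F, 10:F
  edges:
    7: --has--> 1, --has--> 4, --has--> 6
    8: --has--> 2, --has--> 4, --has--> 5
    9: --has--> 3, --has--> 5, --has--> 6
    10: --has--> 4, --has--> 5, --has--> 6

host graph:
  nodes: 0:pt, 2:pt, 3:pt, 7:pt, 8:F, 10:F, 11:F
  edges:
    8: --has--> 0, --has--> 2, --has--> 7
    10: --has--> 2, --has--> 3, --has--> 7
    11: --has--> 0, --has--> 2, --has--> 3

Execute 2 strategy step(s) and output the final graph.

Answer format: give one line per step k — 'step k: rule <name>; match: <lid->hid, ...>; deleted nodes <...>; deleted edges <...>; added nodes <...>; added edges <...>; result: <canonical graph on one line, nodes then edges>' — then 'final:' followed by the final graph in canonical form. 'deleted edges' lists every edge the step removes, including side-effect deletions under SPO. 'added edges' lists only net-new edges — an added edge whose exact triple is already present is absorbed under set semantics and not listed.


step 1: rule r1; match: 0->8, 1->0, 2->2, 3->7; deleted nodes 8; deleted edges (8,0,has); (8,2,has); (8,7,has); added nodes 12, 13, 14, 15, 16, 17, 18; added edges (15,0,has); (15,12,has); (15,14,has); (16,2,has); (16,12,has); (16,13,has); (17,7,has); (17,13,has); (17,14,has); (18,12,has); (18,13,has); (18,14,has); result: nodes: 0:pt, 2:pt, 3:pt, 7:pt, 10:F, 11:F, 12:pt, 13:pt, 14:pt, 15:F, 16:F, 17:F, 18:F edges: (10,2,has); (10,3,has); (10,7,has); (11,0,has); (11,2,has); (11,3,has); (15,0,has); (15,12,has); (15,14,has); (16,2,has); (16,12,has); (16,13,has); (17,7,has); (17,13,has); (17,14,has); (18,12,has); (18,13,has); (18,14,has)
step 2: rule r1; match: 0->10, 1->2, 2->3, 3->7; deleted nodes 10; deleted edges (10,2,has); (10,3,has); (10,7,has); added nodes 19, 20, 21, 22, 23, 24, 25; added edges (22,2,has); (22,19,has); (22,21,has); (23,3,has); (23,19,has); (23,20,has); (24,7,has); (24,20,has); (24,21,has); (25,19,has); (25,20,has); (25,21,has); result: nodes: 0:pt, 2:pt, 3:pt, 7:pt, 11:F, 12:pt, 13:pt, 14:pt, 15:F, 16:F, 17:F, 18:F, 19:pt, 20:pt, 21:pt, 22:F, 23:F, 24:F, 25:F edges: (11,0,has); (11,2,has); (11,3,has); (15,0,has); (15,12,has); (15,14,has); (16,2,has); (16,12,has); (16,13,has); (17,7,has); (17,13,has); (17,14,has); (18,12,has); (18,13,has); (18,14,has); (22,2,has); (22,19,has); (22,21,has); (23,3,has); (23,19,has); (23,20,has); (24,7,has); (24,20,has); (24,21,has); (25,19,has); (25,20,has); (25,21,has)
final:
nodes: 0:pt, 2:pt, 3:pt, 7:pt, 11:F, 12:pt, 13:pt, 14:pt, 15:F, 16:F, 17:F, 18:F, 19:pt, 20:pt, 21:pt, 22:F, 23:F, 24:F, 25:F
edges: (11,0,has); (11,2,has); (11,3,has); (15,0,has); (15,12,has); (15,14,has); (16,2,has); (16,12,has); (16,13,has); (17,7,has); (17,13,has); (17,14,has); (18,12,has); (18,13,has); (18,14,has); (22,2,has); (22,19,has); (22,21,has); (23,3,has); (23,19,has); (23,20,has); (24,7,has); (24,20,has); (24,21,has); (25,19,has); (25,20,has); (25,21,has)


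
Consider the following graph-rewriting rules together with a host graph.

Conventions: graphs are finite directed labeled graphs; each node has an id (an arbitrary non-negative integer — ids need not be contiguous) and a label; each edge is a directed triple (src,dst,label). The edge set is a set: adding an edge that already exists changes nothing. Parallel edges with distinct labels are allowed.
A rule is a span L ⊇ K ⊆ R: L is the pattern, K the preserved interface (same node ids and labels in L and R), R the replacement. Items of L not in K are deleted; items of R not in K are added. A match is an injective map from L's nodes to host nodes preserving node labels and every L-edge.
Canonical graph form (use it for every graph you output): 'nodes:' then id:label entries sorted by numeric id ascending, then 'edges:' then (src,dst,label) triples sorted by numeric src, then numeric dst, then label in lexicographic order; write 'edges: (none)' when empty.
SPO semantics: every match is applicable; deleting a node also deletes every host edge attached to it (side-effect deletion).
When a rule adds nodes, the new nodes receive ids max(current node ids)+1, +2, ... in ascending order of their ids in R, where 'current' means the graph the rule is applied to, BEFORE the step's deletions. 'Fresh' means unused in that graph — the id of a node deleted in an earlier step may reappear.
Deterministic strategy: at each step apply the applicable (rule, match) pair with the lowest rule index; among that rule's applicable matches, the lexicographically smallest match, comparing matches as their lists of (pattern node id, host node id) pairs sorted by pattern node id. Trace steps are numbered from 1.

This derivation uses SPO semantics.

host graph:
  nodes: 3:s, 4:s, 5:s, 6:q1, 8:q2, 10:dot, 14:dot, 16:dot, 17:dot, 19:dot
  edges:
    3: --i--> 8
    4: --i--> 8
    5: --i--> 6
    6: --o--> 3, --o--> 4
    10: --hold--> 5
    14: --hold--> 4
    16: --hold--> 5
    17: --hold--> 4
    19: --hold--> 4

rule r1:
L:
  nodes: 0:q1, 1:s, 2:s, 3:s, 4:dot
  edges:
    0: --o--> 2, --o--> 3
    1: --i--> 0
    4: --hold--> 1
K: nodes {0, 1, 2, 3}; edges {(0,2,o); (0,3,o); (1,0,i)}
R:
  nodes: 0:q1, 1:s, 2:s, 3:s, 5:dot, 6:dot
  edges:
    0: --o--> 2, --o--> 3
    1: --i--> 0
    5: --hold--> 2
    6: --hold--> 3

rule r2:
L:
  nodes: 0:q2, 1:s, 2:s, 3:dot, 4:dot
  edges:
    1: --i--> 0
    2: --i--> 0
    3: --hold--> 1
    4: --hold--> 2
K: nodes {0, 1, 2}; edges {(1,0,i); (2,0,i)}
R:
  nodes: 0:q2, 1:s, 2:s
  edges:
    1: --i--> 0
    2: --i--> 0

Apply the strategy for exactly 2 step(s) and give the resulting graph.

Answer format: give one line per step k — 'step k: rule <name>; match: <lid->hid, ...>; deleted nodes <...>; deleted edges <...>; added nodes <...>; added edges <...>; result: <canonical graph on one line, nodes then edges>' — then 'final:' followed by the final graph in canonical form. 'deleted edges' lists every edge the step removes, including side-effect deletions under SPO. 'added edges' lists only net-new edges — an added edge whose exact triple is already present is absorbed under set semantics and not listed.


step 1: rule r1; match: 0->6, 1->5, 2->3, 3->4, 4->10; deleted nodes 10; deleted edges (10,5,hold); added nodes 20, 21; added edges (20,3,hold); (21,4,hold); result: nodes: 3:s, 4:s, 5:s, 6:q1, 8:q2, 14:dot, 16:dot, 17:dot, 19:dot, 20:dot, 21:dot edges: (3,8,i); (4,8,i); (5,6,i); (6,3,o); (6,4,o); (14,4,hold); (16,5,hold); (17,4,hold); (19,4,hold); (20,3,hold); (21,4,hold)
step 2: rule r1; match: 0->6, 1->5, 2->3, 3->4, 4->16; deleted nodes 16; deleted edges (16,5,hold); added nodes 22, 23; added edges (22,3,hold); (23,4,hold); result: nodes: 3:s, 4:s, 5:s, 6:q1, 8:q2, 14:dot, 17:dot, 19:dot, 20:dot, 21:dot, 22:dot, 23:dot edges: (3,8,i); (4,8,i); (5,6,i); (6,3,o); (6,4,o); (14,4,hold); (17,4,hold); (19,4,hold); (20,3,hold); (21,4,hold); (22,3,hold); (23,4,hold)
final:
nodes: 3:s, 4:s, 5:s, 6:q1, 8:q2, 14:dot, 17:dot, 19:dot, 20:dot, 21:dot, 22:dot, 23:dot
edges: (3,8,i); (4,8,i); (5,6,i); (6,3,o); (6,4,o); (14,4,hold); (17,4,hold); (19,4,hold); (20,3,hold); (21,4,hold); (22,3,hold); (23,4,hold)
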